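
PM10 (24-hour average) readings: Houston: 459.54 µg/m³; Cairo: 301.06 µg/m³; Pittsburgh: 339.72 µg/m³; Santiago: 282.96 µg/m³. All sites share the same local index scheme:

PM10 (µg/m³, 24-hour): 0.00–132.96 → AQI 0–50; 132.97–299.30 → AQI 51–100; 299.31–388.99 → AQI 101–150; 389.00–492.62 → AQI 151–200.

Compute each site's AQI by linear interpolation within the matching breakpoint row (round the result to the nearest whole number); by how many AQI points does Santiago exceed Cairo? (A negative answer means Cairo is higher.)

Houston 459.54: bracket 389.00–492.62 → index 151–200; slope 49/103.62, offset 70.54.
AQI = 151 + 49/103.62·70.54 ≈ 184.36 ⇒ 184.
Cairo: 301.06 ∈ [299.31, 388.99] ↔ index [101, 150].
101 + (301.06−299.31)·(150−101)/(388.99−299.31) = 101 + 1.75·49/89.68 ≈ 101.96, so AQI = 102.
Pittsburgh 339.72: bracket 299.31–388.99 → index 101–150; slope 49/89.68, offset 40.41.
AQI = 101 + 49/89.68·40.41 ≈ 123.08 ⇒ 123.
Santiago 282.96: bracket 132.97–299.30 → index 51–100; slope 49/166.33, offset 149.99.
AQI = 51 + 49/166.33·149.99 ≈ 95.19 ⇒ 95.
AQIs: Houston=184, Cairo=102, Pittsburgh=123, Santiago=95. Santiago (95) − Cairo (102) = -7.

-7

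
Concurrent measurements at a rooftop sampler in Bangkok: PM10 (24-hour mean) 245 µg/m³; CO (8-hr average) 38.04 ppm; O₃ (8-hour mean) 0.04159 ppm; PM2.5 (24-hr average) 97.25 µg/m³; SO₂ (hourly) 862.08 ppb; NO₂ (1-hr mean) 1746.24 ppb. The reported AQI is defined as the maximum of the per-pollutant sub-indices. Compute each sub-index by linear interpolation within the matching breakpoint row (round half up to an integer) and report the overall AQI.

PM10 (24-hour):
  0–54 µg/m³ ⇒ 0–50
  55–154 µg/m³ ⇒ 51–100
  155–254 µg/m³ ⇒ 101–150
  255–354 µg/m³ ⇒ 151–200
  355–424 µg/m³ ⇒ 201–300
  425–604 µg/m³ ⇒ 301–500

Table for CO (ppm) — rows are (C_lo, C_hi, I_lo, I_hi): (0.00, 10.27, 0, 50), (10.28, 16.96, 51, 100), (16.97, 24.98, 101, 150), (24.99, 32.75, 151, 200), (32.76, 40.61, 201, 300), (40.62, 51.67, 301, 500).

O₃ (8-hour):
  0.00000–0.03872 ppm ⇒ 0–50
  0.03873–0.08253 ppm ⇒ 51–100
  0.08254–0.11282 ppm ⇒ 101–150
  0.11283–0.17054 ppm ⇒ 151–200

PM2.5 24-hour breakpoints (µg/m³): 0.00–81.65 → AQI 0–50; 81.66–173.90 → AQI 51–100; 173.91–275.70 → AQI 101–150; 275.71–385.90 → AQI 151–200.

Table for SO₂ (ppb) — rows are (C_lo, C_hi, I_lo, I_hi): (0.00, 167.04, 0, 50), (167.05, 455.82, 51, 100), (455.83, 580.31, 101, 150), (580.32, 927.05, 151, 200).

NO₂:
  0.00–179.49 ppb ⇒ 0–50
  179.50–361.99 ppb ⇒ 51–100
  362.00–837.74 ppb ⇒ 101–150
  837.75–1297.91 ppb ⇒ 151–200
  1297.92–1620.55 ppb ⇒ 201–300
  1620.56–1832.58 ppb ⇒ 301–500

PM10: row 155–254 (AQI 101–150). (150−101)·(245−155)/(254−155) + 101 = 49·90/99 + 101 ≈ 145.55 → 146.
CO: 38.04 ∈ [32.76, 40.61] ↔ index [201, 300].
201 + (38.04−32.76)·(300−201)/(40.61−32.76) = 201 + 5.28·99/7.85 ≈ 267.59, so AQI = 268.
O₃ 0.04159: bracket 0.03873–0.08253 → index 51–100; slope 49/0.04380, offset 0.00286.
AQI = 51 + 49/0.04380·0.00286 ≈ 54.20 ⇒ 54.
PM2.5 97.25: bracket 81.66–173.90 → index 51–100; slope 49/92.24, offset 15.59.
AQI = 51 + 49/92.24·15.59 ≈ 59.28 ⇒ 59.
SO₂ 862.08: bracket 580.32–927.05 → index 151–200; slope 49/346.73, offset 281.76.
AQI = 151 + 49/346.73·281.76 ≈ 190.82 ⇒ 191.
NO₂: 1746.24 ∈ [1620.56, 1832.58] ↔ index [301, 500].
301 + (1746.24−1620.56)·(500−301)/(1832.58−1620.56) = 301 + 125.68·199/212.02 ≈ 418.96, so AQI = 419.
Sub-indices: PM10→146, CO→268, O₃→54, PM2.5→59, SO₂→191, NO₂→419. Overall AQI = max = 419; dominant pollutant is NO₂.
AQI 419: Hazardous.

419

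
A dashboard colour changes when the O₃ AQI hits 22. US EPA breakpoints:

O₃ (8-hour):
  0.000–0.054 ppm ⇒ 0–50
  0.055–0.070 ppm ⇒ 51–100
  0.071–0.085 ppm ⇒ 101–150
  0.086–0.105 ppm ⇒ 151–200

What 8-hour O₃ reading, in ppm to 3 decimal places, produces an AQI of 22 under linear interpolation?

0.024

AQI 22 lies in the 0–50 band, which corresponds to 0.000–0.054 ppm.
C = 0.000 + (22−0)×(0.054−0.000)/(50−0) = 0.000 + 22×0.054/50 ≈ 0.02376 ppm → 0.024 ppm to 3 dp.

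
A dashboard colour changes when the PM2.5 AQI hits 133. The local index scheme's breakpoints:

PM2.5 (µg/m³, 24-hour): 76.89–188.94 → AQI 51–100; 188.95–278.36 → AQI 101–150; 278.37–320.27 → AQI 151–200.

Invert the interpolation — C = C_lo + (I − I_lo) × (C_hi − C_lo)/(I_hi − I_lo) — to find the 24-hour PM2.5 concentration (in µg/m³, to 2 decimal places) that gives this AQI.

AQI 133 lies in the 101–150 band, which corresponds to 188.95–278.36 µg/m³.
C = 188.95 + (133−101)×(278.36−188.95)/(150−101) = 188.95 + 32×89.41/49 ≈ 247.3402 µg/m³ → 247.34 µg/m³ to 2 dp.

247.34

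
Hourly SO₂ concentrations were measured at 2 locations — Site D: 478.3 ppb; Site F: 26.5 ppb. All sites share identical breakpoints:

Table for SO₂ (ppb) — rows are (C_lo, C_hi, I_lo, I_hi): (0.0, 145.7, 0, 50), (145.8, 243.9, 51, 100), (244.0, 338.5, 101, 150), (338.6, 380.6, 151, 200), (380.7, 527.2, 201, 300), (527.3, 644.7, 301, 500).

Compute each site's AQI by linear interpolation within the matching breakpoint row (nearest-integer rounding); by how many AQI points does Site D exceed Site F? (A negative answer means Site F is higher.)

258

Site D: 478.3 lies in 380.7–527.2, so I_lo=201, I_hi=300, C_lo=380.7, C_hi=527.2.
(300−201)/(527.2−380.7) × (478.3−380.7) + 201 = 99/146.5 × 97.6 + 201 ≈ 266.95 → 267.
Site F: row 0.0–145.7 (AQI 0–50). (50−0)·(26.5−0.0)/(145.7−0.0) + 0 = 50·26.5/145.7 + 0 ≈ 9.09 → 9.
AQIs: Site D=267, Site F=9. Site D (267) − Site F (9) = 258.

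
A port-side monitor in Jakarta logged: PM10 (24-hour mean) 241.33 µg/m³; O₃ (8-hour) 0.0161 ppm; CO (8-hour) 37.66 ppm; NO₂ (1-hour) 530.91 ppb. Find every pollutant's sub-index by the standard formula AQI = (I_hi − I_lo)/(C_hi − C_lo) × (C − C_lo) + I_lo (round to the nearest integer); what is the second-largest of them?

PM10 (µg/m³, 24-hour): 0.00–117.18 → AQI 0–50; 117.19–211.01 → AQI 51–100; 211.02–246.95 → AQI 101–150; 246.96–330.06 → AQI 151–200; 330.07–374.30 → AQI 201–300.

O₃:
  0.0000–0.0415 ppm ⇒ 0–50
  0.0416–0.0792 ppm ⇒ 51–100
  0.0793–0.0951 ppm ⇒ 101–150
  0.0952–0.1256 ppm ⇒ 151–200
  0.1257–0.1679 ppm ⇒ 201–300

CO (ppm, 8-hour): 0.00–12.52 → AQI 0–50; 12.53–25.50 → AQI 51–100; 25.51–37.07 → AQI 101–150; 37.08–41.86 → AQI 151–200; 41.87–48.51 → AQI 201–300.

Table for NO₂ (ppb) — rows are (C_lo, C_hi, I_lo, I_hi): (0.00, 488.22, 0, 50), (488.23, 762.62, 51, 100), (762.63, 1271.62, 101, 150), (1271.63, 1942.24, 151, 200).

PM10: 241.33 ∈ [211.02, 246.95] ↔ index [101, 150].
101 + (241.33−211.02)·(150−101)/(246.95−211.02) = 101 + 30.31·49/35.93 ≈ 142.34, so AQI = 142.
O₃ 0.0161: bracket 0.0000–0.0415 → index 0–50; slope 50/0.0415, offset 0.0161.
AQI = 0 + 50/0.0415·0.0161 ≈ 19.40 ⇒ 19.
CO 37.66: bracket 37.08–41.86 → index 151–200; slope 49/4.78, offset 0.58.
AQI = 151 + 49/4.78·0.58 ≈ 156.95 ⇒ 157.
NO₂ 530.91: bracket 488.23–762.62 → index 51–100; slope 49/274.39, offset 42.68.
AQI = 51 + 49/274.39·42.68 ≈ 58.62 ⇒ 59.
Sub-indices: PM10→142, O₃→19, CO→157, NO₂→59. Ranked high→low: 157, 142, 59, 19. Second-highest sub-index = 142.

142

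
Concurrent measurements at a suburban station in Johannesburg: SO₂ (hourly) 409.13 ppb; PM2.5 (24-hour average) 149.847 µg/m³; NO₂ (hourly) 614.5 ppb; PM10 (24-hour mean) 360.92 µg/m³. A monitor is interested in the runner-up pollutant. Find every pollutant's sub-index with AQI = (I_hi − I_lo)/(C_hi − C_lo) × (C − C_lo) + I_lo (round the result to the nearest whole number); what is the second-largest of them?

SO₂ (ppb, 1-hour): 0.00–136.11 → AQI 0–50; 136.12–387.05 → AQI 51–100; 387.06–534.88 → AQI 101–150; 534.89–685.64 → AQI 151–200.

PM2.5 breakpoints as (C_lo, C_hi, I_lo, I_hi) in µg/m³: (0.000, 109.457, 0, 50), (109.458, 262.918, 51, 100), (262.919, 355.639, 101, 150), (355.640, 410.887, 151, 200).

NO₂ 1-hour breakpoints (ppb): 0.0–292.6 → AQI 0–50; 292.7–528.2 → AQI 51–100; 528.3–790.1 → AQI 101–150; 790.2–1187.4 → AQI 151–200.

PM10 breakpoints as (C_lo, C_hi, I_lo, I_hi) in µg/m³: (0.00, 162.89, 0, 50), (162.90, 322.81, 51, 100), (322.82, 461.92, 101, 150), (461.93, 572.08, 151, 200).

114

SO₂: 409.13 ∈ [387.06, 534.88] ↔ index [101, 150].
101 + (409.13−387.06)·(150−101)/(534.88−387.06) = 101 + 22.07·49/147.82 ≈ 108.32, so AQI = 108.
PM2.5: 149.847 lies in 109.458–262.918, so I_lo=51, I_hi=100, C_lo=109.458, C_hi=262.918.
(100−51)/(262.918−109.458) × (149.847−109.458) + 51 = 49/153.460 × 40.389 + 51 ≈ 63.90 → 64.
NO₂: row 528.3–790.1 (AQI 101–150). (150−101)·(614.5−528.3)/(790.1−528.3) + 101 = 49·86.2/261.8 + 101 ≈ 117.13 → 117.
PM10 360.92: bracket 322.82–461.92 → index 101–150; slope 49/139.10, offset 38.10.
AQI = 101 + 49/139.10·38.10 ≈ 114.42 ⇒ 114.
Sub-indices: SO₂→108, PM2.5→64, NO₂→117, PM10→114. Ranked high→low: 117, 114, 108, 64. Second-highest sub-index = 114.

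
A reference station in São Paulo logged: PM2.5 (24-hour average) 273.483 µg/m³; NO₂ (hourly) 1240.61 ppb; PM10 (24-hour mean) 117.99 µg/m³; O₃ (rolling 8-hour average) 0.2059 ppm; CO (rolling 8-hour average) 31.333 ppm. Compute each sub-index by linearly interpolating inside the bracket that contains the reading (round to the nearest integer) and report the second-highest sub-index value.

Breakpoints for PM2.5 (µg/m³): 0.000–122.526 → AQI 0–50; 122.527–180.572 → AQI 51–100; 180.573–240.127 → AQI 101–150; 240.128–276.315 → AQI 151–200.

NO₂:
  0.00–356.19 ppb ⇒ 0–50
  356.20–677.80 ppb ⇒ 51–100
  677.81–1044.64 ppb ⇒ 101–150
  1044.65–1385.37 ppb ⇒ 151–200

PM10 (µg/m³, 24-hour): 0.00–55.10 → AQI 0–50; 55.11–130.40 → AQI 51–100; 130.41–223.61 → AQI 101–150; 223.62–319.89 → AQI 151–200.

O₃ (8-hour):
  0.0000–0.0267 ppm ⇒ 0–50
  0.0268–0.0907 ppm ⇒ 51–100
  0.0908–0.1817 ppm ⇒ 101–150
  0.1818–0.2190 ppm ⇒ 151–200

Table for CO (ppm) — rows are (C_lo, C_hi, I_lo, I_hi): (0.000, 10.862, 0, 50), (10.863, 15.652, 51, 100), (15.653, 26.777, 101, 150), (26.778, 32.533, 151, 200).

PM2.5 273.483: bracket 240.128–276.315 → index 151–200; slope 49/36.187, offset 33.355.
AQI = 151 + 49/36.187·33.355 ≈ 196.17 ⇒ 196.
NO₂: row 1044.65–1385.37 (AQI 151–200). (200−151)·(1240.61−1044.65)/(1385.37−1044.65) + 151 = 49·195.96/340.72 + 151 ≈ 179.18 → 179.
PM10: 117.99 lies in 55.11–130.40, so I_lo=51, I_hi=100, C_lo=55.11, C_hi=130.40.
(100−51)/(130.40−55.11) × (117.99−55.11) + 51 = 49/75.29 × 62.88 + 51 ≈ 91.92 → 92.
O₃: 0.2059 ∈ [0.1818, 0.2190] ↔ index [151, 200].
151 + (0.2059−0.1818)·(200−151)/(0.2190−0.1818) = 151 + 0.0241·49/0.0372 ≈ 182.74, so AQI = 183.
CO 31.333: bracket 26.778–32.533 → index 151–200; slope 49/5.755, offset 4.555.
AQI = 151 + 49/5.755·4.555 ≈ 189.78 ⇒ 190.
Sub-indices: PM2.5→196, NO₂→179, PM10→92, O₃→183, CO→190. Ranked high→low: 196, 190, 183, 179, 92. Second-highest sub-index = 190.

190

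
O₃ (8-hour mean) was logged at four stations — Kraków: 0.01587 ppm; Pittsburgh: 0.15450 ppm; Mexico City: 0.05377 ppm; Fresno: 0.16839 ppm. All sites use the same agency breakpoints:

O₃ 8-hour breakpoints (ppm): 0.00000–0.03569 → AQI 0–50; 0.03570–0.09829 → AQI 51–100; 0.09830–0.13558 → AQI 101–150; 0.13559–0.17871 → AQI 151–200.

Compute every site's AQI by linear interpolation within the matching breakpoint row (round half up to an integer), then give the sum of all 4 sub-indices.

447

Kraków: row 0.00000–0.03569 (AQI 0–50). (50−0)·(0.01587−0.00000)/(0.03569−0.00000) + 0 = 50·0.01587/0.03569 + 0 ≈ 22.23 → 22.
Pittsburgh: 0.15450 ∈ [0.13559, 0.17871] ↔ index [151, 200].
151 + (0.15450−0.13559)·(200−151)/(0.17871−0.13559) = 151 + 0.01891·49/0.04312 ≈ 172.49, so AQI = 172.
Mexico City: 0.05377 ∈ [0.03570, 0.09829] ↔ index [51, 100].
51 + (0.05377−0.03570)·(100−51)/(0.09829−0.03570) = 51 + 0.01807·49/0.06259 ≈ 65.15, so AQI = 65.
Fresno: row 0.13559–0.17871 (AQI 151–200). (200−151)·(0.16839−0.13559)/(0.17871−0.13559) + 151 = 49·0.03280/0.04312 + 151 ≈ 188.27 → 188.
AQIs: Kraków=22, Pittsburgh=172, Mexico City=65, Fresno=188. Sum = 22 + 172 + 65 + 188 = 447.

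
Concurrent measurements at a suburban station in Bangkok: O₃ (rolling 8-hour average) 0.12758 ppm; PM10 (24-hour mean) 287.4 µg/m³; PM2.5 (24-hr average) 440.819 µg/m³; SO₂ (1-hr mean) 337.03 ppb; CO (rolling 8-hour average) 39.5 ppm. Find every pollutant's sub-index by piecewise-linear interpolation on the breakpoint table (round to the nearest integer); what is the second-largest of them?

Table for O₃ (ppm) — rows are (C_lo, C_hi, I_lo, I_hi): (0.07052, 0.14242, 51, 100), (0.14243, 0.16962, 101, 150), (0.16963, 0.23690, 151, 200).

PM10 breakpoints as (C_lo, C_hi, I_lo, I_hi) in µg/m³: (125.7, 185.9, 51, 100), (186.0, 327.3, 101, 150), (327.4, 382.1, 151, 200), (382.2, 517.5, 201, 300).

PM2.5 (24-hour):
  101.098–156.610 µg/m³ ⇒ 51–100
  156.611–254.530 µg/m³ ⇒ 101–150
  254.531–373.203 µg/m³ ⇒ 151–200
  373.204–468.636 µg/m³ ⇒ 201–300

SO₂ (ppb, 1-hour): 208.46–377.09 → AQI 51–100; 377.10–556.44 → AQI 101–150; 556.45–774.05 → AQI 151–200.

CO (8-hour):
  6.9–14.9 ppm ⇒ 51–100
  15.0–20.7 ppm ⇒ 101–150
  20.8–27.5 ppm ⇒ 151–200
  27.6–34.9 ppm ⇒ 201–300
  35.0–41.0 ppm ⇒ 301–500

271

O₃: row 0.07052–0.14242 (AQI 51–100). (100−51)·(0.12758−0.07052)/(0.14242−0.07052) + 51 = 49·0.05706/0.07190 + 51 ≈ 89.89 → 90.
PM10 287.4: bracket 186.0–327.3 → index 101–150; slope 49/141.3, offset 101.4.
AQI = 101 + 49/141.3·101.4 ≈ 136.16 ⇒ 136.
PM2.5: 440.819 lies in 373.204–468.636, so I_lo=201, I_hi=300, C_lo=373.204, C_hi=468.636.
(300−201)/(468.636−373.204) × (440.819−373.204) + 201 = 99/95.432 × 67.615 + 201 ≈ 271.14 → 271.
SO₂: row 208.46–377.09 (AQI 51–100). (100−51)·(337.03−208.46)/(377.09−208.46) + 51 = 49·128.57/168.63 + 51 ≈ 88.36 → 88.
CO: 39.5 lies in 35.0–41.0, so I_lo=301, I_hi=500, C_lo=35.0, C_hi=41.0.
(500−301)/(41.0−35.0) × (39.5−35.0) + 301 = 199/6.0 × 4.5 + 301 ≈ 450.25 → 450.
Sub-indices: O₃→90, PM10→136, PM2.5→271, SO₂→88, CO→450. Ranked high→low: 450, 271, 136, 90, 88. Second-highest sub-index = 271.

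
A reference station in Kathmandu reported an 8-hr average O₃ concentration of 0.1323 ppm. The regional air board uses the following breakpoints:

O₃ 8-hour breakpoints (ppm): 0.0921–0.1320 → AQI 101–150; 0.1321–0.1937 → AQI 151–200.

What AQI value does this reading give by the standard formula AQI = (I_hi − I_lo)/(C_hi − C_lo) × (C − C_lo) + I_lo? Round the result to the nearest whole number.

151

O₃: 0.1323 ∈ [0.1321, 0.1937] ↔ index [151, 200].
151 + (0.1323−0.1321)·(200−151)/(0.1937−0.1321) = 151 + 0.0002·49/0.0616 ≈ 151.16, so AQI = 151.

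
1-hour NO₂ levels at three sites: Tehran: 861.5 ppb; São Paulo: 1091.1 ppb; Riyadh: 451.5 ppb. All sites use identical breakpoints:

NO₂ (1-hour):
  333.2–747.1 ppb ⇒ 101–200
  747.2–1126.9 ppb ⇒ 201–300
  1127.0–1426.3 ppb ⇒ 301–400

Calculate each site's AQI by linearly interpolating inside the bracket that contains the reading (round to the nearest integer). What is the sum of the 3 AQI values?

Tehran: 861.5 ∈ [747.2, 1126.9] ↔ index [201, 300].
201 + (861.5−747.2)·(300−201)/(1126.9−747.2) = 201 + 114.3·99/379.7 ≈ 230.80, so AQI = 231.
São Paulo: row 747.2–1126.9 (AQI 201–300). (300−201)·(1091.1−747.2)/(1126.9−747.2) + 201 = 99·343.9/379.7 + 201 ≈ 290.67 → 291.
Riyadh: 451.5 lies in 333.2–747.1, so I_lo=101, I_hi=200, C_lo=333.2, C_hi=747.1.
(200−101)/(747.1−333.2) × (451.5−333.2) + 101 = 99/413.9 × 118.3 + 101 ≈ 129.30 → 129.
AQIs: Tehran=231, São Paulo=291, Riyadh=129. Sum = 231 + 291 + 129 = 651.

651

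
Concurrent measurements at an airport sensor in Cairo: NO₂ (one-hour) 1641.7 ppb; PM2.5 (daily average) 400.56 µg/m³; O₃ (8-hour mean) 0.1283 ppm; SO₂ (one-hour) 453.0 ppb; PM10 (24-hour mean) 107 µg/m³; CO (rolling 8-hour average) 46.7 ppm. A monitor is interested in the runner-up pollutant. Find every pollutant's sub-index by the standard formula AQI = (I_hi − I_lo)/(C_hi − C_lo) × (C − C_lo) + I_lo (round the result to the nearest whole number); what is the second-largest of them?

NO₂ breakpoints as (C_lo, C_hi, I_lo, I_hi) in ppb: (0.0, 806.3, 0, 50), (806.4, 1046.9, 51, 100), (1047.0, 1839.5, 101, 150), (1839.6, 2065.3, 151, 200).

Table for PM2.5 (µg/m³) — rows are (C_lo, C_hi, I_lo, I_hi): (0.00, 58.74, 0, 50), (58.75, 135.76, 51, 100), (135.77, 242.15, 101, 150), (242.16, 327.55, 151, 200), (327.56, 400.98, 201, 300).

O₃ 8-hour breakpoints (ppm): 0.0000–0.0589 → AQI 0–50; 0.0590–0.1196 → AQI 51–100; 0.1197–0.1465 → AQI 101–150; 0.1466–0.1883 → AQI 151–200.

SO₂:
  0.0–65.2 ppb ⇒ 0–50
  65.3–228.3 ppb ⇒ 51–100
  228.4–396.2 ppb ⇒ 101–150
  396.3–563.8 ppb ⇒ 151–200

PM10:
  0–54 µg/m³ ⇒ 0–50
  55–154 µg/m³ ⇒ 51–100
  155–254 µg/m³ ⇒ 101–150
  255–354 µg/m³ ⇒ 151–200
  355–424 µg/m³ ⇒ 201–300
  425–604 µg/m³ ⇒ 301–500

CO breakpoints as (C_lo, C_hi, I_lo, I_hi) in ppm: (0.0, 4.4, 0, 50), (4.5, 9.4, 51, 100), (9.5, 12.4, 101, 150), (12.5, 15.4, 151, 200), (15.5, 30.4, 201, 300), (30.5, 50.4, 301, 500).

299

NO₂: row 1047.0–1839.5 (AQI 101–150). (150−101)·(1641.7−1047.0)/(1839.5−1047.0) + 101 = 49·594.7/792.5 + 101 ≈ 137.77 → 138.
PM2.5: row 327.56–400.98 (AQI 201–300). (300−201)·(400.56−327.56)/(400.98−327.56) + 201 = 99·73.00/73.42 + 201 ≈ 299.43 → 299.
O₃: 0.1283 lies in 0.1197–0.1465, so I_lo=101, I_hi=150, C_lo=0.1197, C_hi=0.1465.
(150−101)/(0.1465−0.1197) × (0.1283−0.1197) + 101 = 49/0.0268 × 0.0086 + 101 ≈ 116.72 → 117.
SO₂: 453.0 ∈ [396.3, 563.8] ↔ index [151, 200].
151 + (453.0−396.3)·(200−151)/(563.8−396.3) = 151 + 56.7·49/167.5 ≈ 167.59, so AQI = 168.
PM10 107: bracket 55–154 → index 51–100; slope 49/99, offset 52.
AQI = 51 + 49/99·52 ≈ 76.74 ⇒ 77.
CO: 46.7 lies in 30.5–50.4, so I_lo=301, I_hi=500, C_lo=30.5, C_hi=50.4.
(500−301)/(50.4−30.5) × (46.7−30.5) + 301 = 199/19.9 × 16.2 + 301 ≈ 463.00 → 463.
Sub-indices: NO₂→138, PM2.5→299, O₃→117, SO₂→168, PM10→77, CO→463. Ranked high→low: 463, 299, 168, 138, 117, 77. Second-highest sub-index = 299.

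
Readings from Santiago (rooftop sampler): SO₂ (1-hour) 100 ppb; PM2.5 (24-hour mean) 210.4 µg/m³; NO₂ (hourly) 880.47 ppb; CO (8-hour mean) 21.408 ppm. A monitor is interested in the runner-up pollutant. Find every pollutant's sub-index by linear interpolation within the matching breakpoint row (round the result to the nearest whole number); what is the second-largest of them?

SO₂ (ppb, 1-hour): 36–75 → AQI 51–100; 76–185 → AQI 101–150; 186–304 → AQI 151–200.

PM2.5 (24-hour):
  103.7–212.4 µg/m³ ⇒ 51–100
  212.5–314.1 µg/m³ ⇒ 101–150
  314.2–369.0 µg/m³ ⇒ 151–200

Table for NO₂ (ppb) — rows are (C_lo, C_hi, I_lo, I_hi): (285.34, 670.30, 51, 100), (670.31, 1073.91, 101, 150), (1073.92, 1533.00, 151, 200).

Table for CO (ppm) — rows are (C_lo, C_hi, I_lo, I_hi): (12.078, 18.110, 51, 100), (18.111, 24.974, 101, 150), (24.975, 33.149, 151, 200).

SO₂: 100 ∈ [76, 185] ↔ index [101, 150].
101 + (100−76)·(150−101)/(185−76) = 101 + 24·49/109 ≈ 111.79, so AQI = 112.
PM2.5 210.4: bracket 103.7–212.4 → index 51–100; slope 49/108.7, offset 106.7.
AQI = 51 + 49/108.7·106.7 ≈ 99.10 ⇒ 99.
NO₂: row 670.31–1073.91 (AQI 101–150). (150−101)·(880.47−670.31)/(1073.91−670.31) + 101 = 49·210.16/403.60 + 101 ≈ 126.51 → 127.
CO: row 18.111–24.974 (AQI 101–150). (150−101)·(21.408−18.111)/(24.974−18.111) + 101 = 49·3.297/6.863 + 101 ≈ 124.54 → 125.
Sub-indices: SO₂→112, PM2.5→99, NO₂→127, CO→125. Ranked high→low: 127, 125, 112, 99. Second-highest sub-index = 125.

125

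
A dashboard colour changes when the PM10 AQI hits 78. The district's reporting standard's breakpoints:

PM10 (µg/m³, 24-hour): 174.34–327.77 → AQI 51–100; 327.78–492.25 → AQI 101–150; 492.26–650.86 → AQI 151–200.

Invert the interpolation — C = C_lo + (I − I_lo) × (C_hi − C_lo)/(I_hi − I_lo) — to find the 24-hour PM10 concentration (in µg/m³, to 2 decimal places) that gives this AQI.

258.88

AQI 78 lies in the 51–100 band, which corresponds to 174.34–327.77 µg/m³.
C = 174.34 + (78−51)×(327.77−174.34)/(100−51) = 174.34 + 27×153.43/49 ≈ 258.8831 µg/m³ → 258.88 µg/m³ to 2 dp.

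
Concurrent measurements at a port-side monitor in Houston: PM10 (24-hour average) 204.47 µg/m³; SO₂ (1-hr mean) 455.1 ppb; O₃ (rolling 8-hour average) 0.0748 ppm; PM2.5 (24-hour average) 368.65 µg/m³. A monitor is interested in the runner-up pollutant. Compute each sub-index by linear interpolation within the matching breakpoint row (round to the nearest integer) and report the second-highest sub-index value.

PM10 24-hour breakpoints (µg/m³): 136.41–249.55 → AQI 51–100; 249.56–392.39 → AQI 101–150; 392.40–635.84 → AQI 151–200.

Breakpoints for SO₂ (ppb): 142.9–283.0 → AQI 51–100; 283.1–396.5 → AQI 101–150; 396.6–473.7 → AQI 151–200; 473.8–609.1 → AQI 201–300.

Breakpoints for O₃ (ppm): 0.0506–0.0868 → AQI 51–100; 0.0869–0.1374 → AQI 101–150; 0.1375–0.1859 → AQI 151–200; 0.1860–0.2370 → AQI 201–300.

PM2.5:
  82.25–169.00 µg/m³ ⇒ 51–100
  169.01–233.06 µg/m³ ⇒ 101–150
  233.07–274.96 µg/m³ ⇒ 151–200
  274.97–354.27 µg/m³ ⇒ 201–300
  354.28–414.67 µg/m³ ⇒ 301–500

PM10: row 136.41–249.55 (AQI 51–100). (100−51)·(204.47−136.41)/(249.55−136.41) + 51 = 49·68.06/113.14 + 51 ≈ 80.48 → 80.
SO₂: 455.1 lies in 396.6–473.7, so I_lo=151, I_hi=200, C_lo=396.6, C_hi=473.7.
(200−151)/(473.7−396.6) × (455.1−396.6) + 151 = 49/77.1 × 58.5 + 151 ≈ 188.18 → 188.
O₃: 0.0748 ∈ [0.0506, 0.0868] ↔ index [51, 100].
51 + (0.0748−0.0506)·(100−51)/(0.0868−0.0506) = 51 + 0.0242·49/0.0362 ≈ 83.76, so AQI = 84.
PM2.5 368.65: bracket 354.28–414.67 → index 301–500; slope 199/60.39, offset 14.37.
AQI = 301 + 199/60.39·14.37 ≈ 348.35 ⇒ 348.
Sub-indices: PM10→80, SO₂→188, O₃→84, PM2.5→348. Ranked high→low: 348, 188, 84, 80. Second-highest sub-index = 188.

188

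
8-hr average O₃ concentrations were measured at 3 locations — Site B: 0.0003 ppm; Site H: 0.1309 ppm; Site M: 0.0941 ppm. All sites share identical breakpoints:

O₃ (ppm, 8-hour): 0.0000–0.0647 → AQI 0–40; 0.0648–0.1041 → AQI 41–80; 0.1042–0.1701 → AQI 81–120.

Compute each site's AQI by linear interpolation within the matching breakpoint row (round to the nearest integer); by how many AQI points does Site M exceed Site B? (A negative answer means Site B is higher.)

70

Site B: 0.0003 lies in 0.0000–0.0647, so I_lo=0, I_hi=40, C_lo=0.0000, C_hi=0.0647.
(40−0)/(0.0647−0.0000) × (0.0003−0.0000) + 0 = 40/0.0647 × 0.0003 + 0 ≈ 0.19 → 0.
Site H: row 0.1042–0.1701 (AQI 81–120). (120−81)·(0.1309−0.1042)/(0.1701−0.1042) + 81 = 39·0.0267/0.0659 + 81 ≈ 96.80 → 97.
Site M 0.0941: bracket 0.0648–0.1041 → index 41–80; slope 39/0.0393, offset 0.0293.
AQI = 41 + 39/0.0393·0.0293 ≈ 70.08 ⇒ 70.
AQIs: Site B=0, Site H=97, Site M=70. Site M (70) − Site B (0) = 70.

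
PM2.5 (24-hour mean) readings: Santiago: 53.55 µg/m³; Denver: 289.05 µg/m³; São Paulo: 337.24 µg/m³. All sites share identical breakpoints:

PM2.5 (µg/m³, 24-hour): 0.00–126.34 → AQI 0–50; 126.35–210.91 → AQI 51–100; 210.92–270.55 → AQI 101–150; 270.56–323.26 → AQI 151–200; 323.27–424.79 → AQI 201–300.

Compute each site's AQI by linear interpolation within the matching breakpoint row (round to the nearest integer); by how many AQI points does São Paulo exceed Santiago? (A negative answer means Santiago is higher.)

Santiago: 53.55 ∈ [0.00, 126.34] ↔ index [0, 50].
0 + (53.55−0.00)·(50−0)/(126.34−0.00) = 0 + 53.55·50/126.34 ≈ 21.19, so AQI = 21.
Denver: 289.05 lies in 270.56–323.26, so I_lo=151, I_hi=200, C_lo=270.56, C_hi=323.26.
(200−151)/(323.26−270.56) × (289.05−270.56) + 151 = 49/52.70 × 18.49 + 151 ≈ 168.19 → 168.
São Paulo: 337.24 lies in 323.27–424.79, so I_lo=201, I_hi=300, C_lo=323.27, C_hi=424.79.
(300−201)/(424.79−323.27) × (337.24−323.27) + 201 = 99/101.52 × 13.97 + 201 ≈ 214.62 → 215.
AQIs: Santiago=21, Denver=168, São Paulo=215. São Paulo (215) − Santiago (21) = 194.

194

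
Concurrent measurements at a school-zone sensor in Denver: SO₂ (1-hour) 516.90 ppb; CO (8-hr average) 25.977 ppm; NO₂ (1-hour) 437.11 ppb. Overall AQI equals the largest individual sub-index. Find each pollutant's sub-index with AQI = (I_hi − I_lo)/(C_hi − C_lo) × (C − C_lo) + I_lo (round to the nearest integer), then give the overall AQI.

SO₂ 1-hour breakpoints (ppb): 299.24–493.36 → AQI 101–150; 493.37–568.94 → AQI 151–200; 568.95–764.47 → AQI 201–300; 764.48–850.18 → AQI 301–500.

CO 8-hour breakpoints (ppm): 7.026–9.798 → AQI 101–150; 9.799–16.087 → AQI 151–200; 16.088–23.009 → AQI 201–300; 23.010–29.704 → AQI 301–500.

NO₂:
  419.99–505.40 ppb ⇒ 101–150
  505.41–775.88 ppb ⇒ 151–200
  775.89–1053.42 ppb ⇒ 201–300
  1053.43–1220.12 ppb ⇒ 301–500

SO₂: row 493.37–568.94 (AQI 151–200). (200−151)·(516.90−493.37)/(568.94−493.37) + 151 = 49·23.53/75.57 + 151 ≈ 166.26 → 166.
CO: 25.977 lies in 23.010–29.704, so I_lo=301, I_hi=500, C_lo=23.010, C_hi=29.704.
(500−301)/(29.704−23.010) × (25.977−23.010) + 301 = 199/6.694 × 2.967 + 301 ≈ 389.20 → 389.
NO₂: row 419.99–505.40 (AQI 101–150). (150−101)·(437.11−419.99)/(505.40−419.99) + 101 = 49·17.12/85.41 + 101 ≈ 110.82 → 111.
Sub-indices: SO₂→166, CO→389, NO₂→111. Overall AQI = max = 389; dominant pollutant is CO.

389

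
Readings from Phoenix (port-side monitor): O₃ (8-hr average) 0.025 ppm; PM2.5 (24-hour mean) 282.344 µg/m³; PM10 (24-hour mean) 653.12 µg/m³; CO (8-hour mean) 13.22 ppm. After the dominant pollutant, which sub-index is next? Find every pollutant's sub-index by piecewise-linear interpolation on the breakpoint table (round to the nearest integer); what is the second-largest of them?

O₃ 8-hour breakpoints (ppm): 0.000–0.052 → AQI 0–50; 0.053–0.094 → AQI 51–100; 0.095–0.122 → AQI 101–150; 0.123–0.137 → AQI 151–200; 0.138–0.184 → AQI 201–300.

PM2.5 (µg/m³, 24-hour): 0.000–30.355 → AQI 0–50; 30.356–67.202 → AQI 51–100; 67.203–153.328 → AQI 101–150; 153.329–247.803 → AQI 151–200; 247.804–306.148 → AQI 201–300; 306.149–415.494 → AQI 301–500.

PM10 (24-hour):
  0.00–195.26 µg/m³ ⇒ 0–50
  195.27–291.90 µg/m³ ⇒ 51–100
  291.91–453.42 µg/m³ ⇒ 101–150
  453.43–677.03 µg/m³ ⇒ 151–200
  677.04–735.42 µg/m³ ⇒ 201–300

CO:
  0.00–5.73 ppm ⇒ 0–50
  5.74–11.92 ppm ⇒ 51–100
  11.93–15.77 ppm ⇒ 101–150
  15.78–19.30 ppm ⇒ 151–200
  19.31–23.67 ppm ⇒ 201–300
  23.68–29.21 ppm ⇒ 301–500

O₃: 0.025 lies in 0.000–0.052, so I_lo=0, I_hi=50, C_lo=0.000, C_hi=0.052.
(50−0)/(0.052−0.000) × (0.025−0.000) + 0 = 50/0.052 × 0.025 + 0 ≈ 24.04 → 24.
PM2.5: row 247.804–306.148 (AQI 201–300). (300−201)·(282.344−247.804)/(306.148−247.804) + 201 = 99·34.540/58.344 + 201 ≈ 259.61 → 260.
PM10: 653.12 lies in 453.43–677.03, so I_lo=151, I_hi=200, C_lo=453.43, C_hi=677.03.
(200−151)/(677.03−453.43) × (653.12−453.43) + 151 = 49/223.60 × 199.69 + 151 ≈ 194.76 → 195.
CO: row 11.93–15.77 (AQI 101–150). (150−101)·(13.22−11.93)/(15.77−11.93) + 101 = 49·1.29/3.84 + 101 ≈ 117.46 → 117.
Sub-indices: O₃→24, PM2.5→260, PM10→195, CO→117. Ranked high→low: 260, 195, 117, 24. Second-highest sub-index = 195.

195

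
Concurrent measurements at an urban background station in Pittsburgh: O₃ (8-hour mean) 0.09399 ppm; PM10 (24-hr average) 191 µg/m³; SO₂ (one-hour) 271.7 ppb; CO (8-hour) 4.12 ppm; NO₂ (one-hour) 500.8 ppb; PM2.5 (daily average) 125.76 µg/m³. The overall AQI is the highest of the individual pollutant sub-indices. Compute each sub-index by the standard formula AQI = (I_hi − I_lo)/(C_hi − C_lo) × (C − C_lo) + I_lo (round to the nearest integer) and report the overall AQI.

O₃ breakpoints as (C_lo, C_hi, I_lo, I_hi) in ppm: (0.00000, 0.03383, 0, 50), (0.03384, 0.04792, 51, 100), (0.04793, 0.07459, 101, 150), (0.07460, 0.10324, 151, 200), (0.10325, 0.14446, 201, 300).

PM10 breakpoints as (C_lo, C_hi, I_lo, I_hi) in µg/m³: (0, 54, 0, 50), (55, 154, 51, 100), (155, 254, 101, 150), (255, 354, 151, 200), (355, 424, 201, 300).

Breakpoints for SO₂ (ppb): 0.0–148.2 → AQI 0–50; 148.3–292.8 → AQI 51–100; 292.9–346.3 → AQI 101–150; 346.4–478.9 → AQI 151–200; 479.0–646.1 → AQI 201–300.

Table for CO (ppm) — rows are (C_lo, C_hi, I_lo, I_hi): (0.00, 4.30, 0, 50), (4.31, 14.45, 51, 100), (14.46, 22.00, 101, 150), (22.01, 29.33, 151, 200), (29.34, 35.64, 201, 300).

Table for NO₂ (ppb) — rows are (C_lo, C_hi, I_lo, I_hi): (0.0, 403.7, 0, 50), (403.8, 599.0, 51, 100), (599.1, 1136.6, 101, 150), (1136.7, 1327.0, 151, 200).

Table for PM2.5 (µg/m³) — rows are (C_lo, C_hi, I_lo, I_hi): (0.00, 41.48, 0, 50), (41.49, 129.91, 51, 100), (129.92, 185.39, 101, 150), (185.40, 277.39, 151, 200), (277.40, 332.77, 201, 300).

184

O₃ 0.09399: bracket 0.07460–0.10324 → index 151–200; slope 49/0.02864, offset 0.01939.
AQI = 151 + 49/0.02864·0.01939 ≈ 184.17 ⇒ 184.
PM10: row 155–254 (AQI 101–150). (150−101)·(191−155)/(254−155) + 101 = 49·36/99 + 101 ≈ 118.82 → 119.
SO₂ 271.7: bracket 148.3–292.8 → index 51–100; slope 49/144.5, offset 123.4.
AQI = 51 + 49/144.5·123.4 ≈ 92.84 ⇒ 93.
CO 4.12: bracket 0.00–4.30 → index 0–50; slope 50/4.30, offset 4.12.
AQI = 0 + 50/4.30·4.12 ≈ 47.91 ⇒ 48.
NO₂: 500.8 ∈ [403.8, 599.0] ↔ index [51, 100].
51 + (500.8−403.8)·(100−51)/(599.0−403.8) = 51 + 97.0·49/195.2 ≈ 75.35, so AQI = 75.
PM2.5 125.76: bracket 41.49–129.91 → index 51–100; slope 49/88.42, offset 84.27.
AQI = 51 + 49/88.42·84.27 ≈ 97.70 ⇒ 98.
Sub-indices: O₃→184, PM10→119, SO₂→93, CO→48, NO₂→75, PM2.5→98. Overall AQI = max = 184; dominant pollutant is O₃.
AQI 184: Unhealthy.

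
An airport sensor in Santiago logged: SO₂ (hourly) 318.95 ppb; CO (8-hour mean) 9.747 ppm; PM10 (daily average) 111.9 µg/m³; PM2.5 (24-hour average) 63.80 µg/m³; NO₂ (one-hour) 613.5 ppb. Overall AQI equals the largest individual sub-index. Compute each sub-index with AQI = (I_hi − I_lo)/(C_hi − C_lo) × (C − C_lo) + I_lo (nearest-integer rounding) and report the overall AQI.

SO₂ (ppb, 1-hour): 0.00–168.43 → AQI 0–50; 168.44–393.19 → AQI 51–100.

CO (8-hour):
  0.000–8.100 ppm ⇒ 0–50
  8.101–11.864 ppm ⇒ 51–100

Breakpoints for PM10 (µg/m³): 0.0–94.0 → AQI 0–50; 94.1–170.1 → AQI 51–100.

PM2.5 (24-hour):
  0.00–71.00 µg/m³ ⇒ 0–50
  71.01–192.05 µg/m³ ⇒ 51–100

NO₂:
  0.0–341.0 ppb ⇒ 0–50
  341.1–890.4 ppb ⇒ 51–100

84

SO₂ 318.95: bracket 168.44–393.19 → index 51–100; slope 49/224.75, offset 150.51.
AQI = 51 + 49/224.75·150.51 ≈ 83.81 ⇒ 84.
CO: row 8.101–11.864 (AQI 51–100). (100−51)·(9.747−8.101)/(11.864−8.101) + 51 = 49·1.646/3.763 + 51 ≈ 72.43 → 72.
PM10: 111.9 ∈ [94.1, 170.1] ↔ index [51, 100].
51 + (111.9−94.1)·(100−51)/(170.1−94.1) = 51 + 17.8·49/76.0 ≈ 62.48, so AQI = 62.
PM2.5: 63.80 lies in 0.00–71.00, so I_lo=0, I_hi=50, C_lo=0.00, C_hi=71.00.
(50−0)/(71.00−0.00) × (63.80−0.00) + 0 = 50/71.00 × 63.80 + 0 ≈ 44.93 → 45.
NO₂: 613.5 lies in 341.1–890.4, so I_lo=51, I_hi=100, C_lo=341.1, C_hi=890.4.
(100−51)/(890.4−341.1) × (613.5−341.1) + 51 = 49/549.3 × 272.4 + 51 ≈ 75.30 → 75.
Sub-indices: SO₂→84, CO→72, PM10→62, PM2.5→45, NO₂→75. Overall AQI = max = 84; dominant pollutant is SO₂.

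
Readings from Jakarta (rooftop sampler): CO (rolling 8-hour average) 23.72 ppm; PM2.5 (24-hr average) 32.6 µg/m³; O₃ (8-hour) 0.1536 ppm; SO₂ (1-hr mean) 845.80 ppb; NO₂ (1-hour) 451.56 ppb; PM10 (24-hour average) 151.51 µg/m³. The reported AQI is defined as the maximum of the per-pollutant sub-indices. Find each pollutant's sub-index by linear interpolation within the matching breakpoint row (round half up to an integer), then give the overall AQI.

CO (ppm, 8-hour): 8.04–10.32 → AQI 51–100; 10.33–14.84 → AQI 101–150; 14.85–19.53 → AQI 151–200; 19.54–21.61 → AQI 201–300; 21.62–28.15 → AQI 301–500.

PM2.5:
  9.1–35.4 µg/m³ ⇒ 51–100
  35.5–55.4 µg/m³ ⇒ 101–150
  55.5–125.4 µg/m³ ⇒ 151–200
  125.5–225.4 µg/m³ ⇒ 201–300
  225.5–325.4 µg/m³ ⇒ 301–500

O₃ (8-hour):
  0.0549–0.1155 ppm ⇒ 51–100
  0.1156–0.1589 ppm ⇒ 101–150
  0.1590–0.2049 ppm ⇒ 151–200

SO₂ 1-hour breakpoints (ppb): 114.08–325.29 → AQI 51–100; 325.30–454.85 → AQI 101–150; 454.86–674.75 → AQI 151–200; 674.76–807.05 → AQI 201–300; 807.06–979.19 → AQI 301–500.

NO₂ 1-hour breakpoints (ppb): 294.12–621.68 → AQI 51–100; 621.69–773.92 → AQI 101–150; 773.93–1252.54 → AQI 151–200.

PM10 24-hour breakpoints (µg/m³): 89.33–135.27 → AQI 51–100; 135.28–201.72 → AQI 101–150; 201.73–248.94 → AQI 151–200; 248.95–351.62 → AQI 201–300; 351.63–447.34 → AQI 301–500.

365

CO: row 21.62–28.15 (AQI 301–500). (500−301)·(23.72−21.62)/(28.15−21.62) + 301 = 199·2.10/6.53 + 301 ≈ 365.00 → 365.
PM2.5: row 9.1–35.4 (AQI 51–100). (100−51)·(32.6−9.1)/(35.4−9.1) + 51 = 49·23.5/26.3 + 51 ≈ 94.78 → 95.
O₃ 0.1536: bracket 0.1156–0.1589 → index 101–150; slope 49/0.0433, offset 0.0380.
AQI = 101 + 49/0.0433·0.0380 ≈ 144.00 ⇒ 144.
SO₂: row 807.06–979.19 (AQI 301–500). (500−301)·(845.80−807.06)/(979.19−807.06) + 301 = 199·38.74/172.13 + 301 ≈ 345.79 → 346.
NO₂: row 294.12–621.68 (AQI 51–100). (100−51)·(451.56−294.12)/(621.68−294.12) + 51 = 49·157.44/327.56 + 51 ≈ 74.55 → 75.
PM10: 151.51 lies in 135.28–201.72, so I_lo=101, I_hi=150, C_lo=135.28, C_hi=201.72.
(150−101)/(201.72−135.28) × (151.51−135.28) + 101 = 49/66.44 × 16.23 + 101 ≈ 112.97 → 113.
Sub-indices: CO→365, PM2.5→95, O₃→144, SO₂→346, NO₂→75, PM10→113. Overall AQI = max = 365; dominant pollutant is CO.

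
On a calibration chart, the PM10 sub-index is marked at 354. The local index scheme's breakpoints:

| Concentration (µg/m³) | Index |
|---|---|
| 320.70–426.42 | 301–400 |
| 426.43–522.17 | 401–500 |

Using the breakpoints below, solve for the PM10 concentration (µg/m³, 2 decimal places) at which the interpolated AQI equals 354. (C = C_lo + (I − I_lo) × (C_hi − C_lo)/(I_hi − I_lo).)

377.30

AQI 354 lies in the 301–400 band, which corresponds to 320.70–426.42 µg/m³.
C = 320.70 + (354−301)×(426.42−320.70)/(400−301) = 320.70 + 53×105.72/99 ≈ 377.2976 µg/m³ → 377.30 µg/m³ to 2 dp.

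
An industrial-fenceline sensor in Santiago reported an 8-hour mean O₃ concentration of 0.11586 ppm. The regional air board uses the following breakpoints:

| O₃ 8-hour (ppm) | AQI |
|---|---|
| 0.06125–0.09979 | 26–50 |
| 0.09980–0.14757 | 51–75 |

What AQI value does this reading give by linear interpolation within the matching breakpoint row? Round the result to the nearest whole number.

59

O₃ 0.11586: bracket 0.09980–0.14757 → index 51–75; slope 24/0.04777, offset 0.01606.
AQI = 51 + 24/0.04777·0.01606 ≈ 59.07 ⇒ 59.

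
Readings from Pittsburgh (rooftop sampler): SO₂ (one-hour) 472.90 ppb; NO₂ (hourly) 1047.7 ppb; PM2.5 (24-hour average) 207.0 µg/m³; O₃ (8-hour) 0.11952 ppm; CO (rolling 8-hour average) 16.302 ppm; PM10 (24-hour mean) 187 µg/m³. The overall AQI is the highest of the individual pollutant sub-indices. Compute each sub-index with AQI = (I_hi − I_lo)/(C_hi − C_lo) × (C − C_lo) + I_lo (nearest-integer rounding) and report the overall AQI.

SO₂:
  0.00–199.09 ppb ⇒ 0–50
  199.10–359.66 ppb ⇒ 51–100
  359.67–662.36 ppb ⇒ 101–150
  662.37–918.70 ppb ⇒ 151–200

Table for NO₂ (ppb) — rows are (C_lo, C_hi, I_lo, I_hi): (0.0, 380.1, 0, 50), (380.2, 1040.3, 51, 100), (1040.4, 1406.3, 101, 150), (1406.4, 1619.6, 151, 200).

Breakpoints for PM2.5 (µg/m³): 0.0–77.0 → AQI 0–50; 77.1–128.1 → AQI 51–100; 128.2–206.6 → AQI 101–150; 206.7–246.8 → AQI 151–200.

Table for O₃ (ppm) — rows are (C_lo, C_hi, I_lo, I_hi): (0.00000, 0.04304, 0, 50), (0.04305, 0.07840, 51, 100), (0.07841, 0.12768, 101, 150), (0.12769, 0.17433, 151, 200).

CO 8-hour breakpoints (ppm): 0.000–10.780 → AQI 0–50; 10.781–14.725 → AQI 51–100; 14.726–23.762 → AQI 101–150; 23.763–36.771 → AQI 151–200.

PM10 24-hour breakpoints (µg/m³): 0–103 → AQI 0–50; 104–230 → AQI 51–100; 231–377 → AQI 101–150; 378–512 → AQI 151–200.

SO₂: row 359.67–662.36 (AQI 101–150). (150−101)·(472.90−359.67)/(662.36−359.67) + 101 = 49·113.23/302.69 + 101 ≈ 119.33 → 119.
NO₂: 1047.7 ∈ [1040.4, 1406.3] ↔ index [101, 150].
101 + (1047.7−1040.4)·(150−101)/(1406.3−1040.4) = 101 + 7.3·49/365.9 ≈ 101.98, so AQI = 102.
PM2.5: 207.0 lies in 206.7–246.8, so I_lo=151, I_hi=200, C_lo=206.7, C_hi=246.8.
(200−151)/(246.8−206.7) × (207.0−206.7) + 151 = 49/40.1 × 0.3 + 151 ≈ 151.37 → 151.
O₃: 0.11952 lies in 0.07841–0.12768, so I_lo=101, I_hi=150, C_lo=0.07841, C_hi=0.12768.
(150−101)/(0.12768−0.07841) × (0.11952−0.07841) + 101 = 49/0.04927 × 0.04111 + 101 ≈ 141.88 → 142.
CO 16.302: bracket 14.726–23.762 → index 101–150; slope 49/9.036, offset 1.576.
AQI = 101 + 49/9.036·1.576 ≈ 109.55 ⇒ 110.
PM10: row 104–230 (AQI 51–100). (100−51)·(187−104)/(230−104) + 51 = 49·83/126 + 51 ≈ 83.28 → 83.
Sub-indices: SO₂→119, NO₂→102, PM2.5→151, O₃→142, CO→110, PM10→83. Overall AQI = max = 151; dominant pollutant is PM2.5.
AQI 151: Unhealthy.

151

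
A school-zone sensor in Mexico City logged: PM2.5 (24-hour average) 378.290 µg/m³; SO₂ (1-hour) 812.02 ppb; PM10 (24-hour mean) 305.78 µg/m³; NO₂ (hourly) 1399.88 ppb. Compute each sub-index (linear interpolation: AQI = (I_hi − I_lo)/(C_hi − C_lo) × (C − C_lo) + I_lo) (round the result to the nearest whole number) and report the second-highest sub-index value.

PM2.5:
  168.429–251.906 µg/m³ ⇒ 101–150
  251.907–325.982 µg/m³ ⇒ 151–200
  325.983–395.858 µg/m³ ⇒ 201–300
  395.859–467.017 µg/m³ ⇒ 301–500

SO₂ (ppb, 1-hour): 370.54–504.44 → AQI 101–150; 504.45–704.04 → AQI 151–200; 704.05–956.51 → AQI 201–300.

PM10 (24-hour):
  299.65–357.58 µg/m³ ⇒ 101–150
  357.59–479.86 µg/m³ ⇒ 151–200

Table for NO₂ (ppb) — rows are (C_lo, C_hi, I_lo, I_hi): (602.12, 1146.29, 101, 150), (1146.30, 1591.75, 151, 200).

243

PM2.5: 378.290 lies in 325.983–395.858, so I_lo=201, I_hi=300, C_lo=325.983, C_hi=395.858.
(300−201)/(395.858−325.983) × (378.290−325.983) + 201 = 99/69.875 × 52.307 + 201 ≈ 275.11 → 275.
SO₂ 812.02: bracket 704.05–956.51 → index 201–300; slope 99/252.46, offset 107.97.
AQI = 201 + 99/252.46·107.97 ≈ 243.34 ⇒ 243.
PM10: row 299.65–357.58 (AQI 101–150). (150−101)·(305.78−299.65)/(357.58−299.65) + 101 = 49·6.13/57.93 + 101 ≈ 106.19 → 106.
NO₂: 1399.88 lies in 1146.30–1591.75, so I_lo=151, I_hi=200, C_lo=1146.30, C_hi=1591.75.
(200−151)/(1591.75−1146.30) × (1399.88−1146.30) + 151 = 49/445.45 × 253.58 + 151 ≈ 178.89 → 179.
Sub-indices: PM2.5→275, SO₂→243, PM10→106, NO₂→179. Ranked high→low: 275, 243, 179, 106. Second-highest sub-index = 243.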